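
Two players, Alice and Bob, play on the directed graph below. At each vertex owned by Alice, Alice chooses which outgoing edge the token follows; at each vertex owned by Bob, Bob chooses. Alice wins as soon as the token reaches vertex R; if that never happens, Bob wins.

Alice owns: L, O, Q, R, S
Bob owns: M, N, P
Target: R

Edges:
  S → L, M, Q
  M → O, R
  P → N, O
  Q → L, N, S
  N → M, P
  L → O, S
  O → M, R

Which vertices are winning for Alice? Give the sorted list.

A0 = {R}
A1: add {O} — O (Alice) has O→R.
A2: add {L, M} — L (Alice) has L→O; M (Bob): all of {O, R} already in.
A3: add {Q, S} — Q (Alice) has Q→L; S (Alice) has S→L.
A4 = A3; e.g. N (Bob) can still go to P. Fixed point.
Alice's winning region = {L, M, O, Q, R, S}.

L, M, O, Q, R, S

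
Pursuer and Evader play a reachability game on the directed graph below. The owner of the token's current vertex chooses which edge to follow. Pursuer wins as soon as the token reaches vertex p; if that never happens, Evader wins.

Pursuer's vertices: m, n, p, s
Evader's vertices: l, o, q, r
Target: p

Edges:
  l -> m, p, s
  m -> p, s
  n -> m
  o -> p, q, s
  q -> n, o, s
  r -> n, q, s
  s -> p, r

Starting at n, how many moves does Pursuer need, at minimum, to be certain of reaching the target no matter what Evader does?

2

A0 = {p}
A1: add {m, s} — m (Pursuer) has m→p; s (Pursuer) has s→p.
A2: add {l, n} — l (Evader): all of {m, p, s} already in; n (Pursuer) has n→m.
A3 = A2; e.g. o (Evader) can still go to q. Fixed point.
n enters the attractor at level 2, so Pursuer can force the target in 2 moves from there.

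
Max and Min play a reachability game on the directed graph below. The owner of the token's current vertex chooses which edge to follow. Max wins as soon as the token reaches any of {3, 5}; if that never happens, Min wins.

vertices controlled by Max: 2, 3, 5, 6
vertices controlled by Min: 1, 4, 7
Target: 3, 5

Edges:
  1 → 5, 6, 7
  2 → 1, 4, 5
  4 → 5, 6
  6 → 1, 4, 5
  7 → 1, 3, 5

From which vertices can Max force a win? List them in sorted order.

A0 = {3, 5}
A1: add {2, 6} — 2 (Max) has 2→5; 6 (Max) has 6→5.
A2: add {4} — 4 (Min): all of {5, 6} already in.
A3 = A2; e.g. 1 (Min) can still go to 7. Fixed point.
Max's winning region = {2, 3, 4, 5, 6}.

2, 3, 4, 5, 6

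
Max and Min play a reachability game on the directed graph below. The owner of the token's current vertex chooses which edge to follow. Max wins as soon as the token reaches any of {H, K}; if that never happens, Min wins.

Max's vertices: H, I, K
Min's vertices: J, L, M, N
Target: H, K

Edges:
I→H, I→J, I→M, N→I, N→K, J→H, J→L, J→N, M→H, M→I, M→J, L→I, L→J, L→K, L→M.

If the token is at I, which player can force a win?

A0 = {H, K}
A1: add {I} — I (Max) has I→H.
I ∈ A1, so Max can force the target.

Max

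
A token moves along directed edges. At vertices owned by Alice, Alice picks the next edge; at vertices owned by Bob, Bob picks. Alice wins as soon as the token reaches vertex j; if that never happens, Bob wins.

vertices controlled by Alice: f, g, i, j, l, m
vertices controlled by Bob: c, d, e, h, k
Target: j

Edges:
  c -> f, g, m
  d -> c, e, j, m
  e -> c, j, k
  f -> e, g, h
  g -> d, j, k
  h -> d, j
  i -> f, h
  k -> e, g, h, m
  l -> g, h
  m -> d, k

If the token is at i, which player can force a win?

Alice

A0 = {j}
A1: add {g} — g (Alice) has g→j.
A2: add {f, l} — f (Alice) has f→g; l (Alice) has l→g.
A3: add {i} — i (Alice) has i→f.
A4 = A3; e.g. c (Bob) can still go to m. Fixed point.
i ∈ A3, so Alice can force the target.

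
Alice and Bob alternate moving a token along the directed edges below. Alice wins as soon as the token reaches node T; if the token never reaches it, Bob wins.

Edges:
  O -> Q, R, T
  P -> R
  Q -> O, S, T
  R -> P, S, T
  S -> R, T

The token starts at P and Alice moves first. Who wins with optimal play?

Track states (vertex, player-to-move).
A0 = {(T,Alice), (T,Bob)}
A1: add {(O,Alice), (Q,Alice), (R,Alice), (S,Alice)}.
A2: add {(O,Bob), (P,Bob), (Q,Bob), (S,Bob)}.
A3 = A2; e.g. (P,Alice) stays out. (P,Alice) never enters ⇒ Bob avoids the target.

Bob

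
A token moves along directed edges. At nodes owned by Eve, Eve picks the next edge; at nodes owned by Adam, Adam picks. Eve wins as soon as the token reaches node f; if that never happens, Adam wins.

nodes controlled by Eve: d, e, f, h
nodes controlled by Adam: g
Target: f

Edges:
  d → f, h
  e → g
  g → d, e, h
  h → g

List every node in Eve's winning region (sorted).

d, f

A0 = {f}
A1: add {d} — d (Eve) has d→f.
A2 = A1; e.g. e (Eve) has no edge into A1. Fixed point.
Eve's winning region = {d, f}.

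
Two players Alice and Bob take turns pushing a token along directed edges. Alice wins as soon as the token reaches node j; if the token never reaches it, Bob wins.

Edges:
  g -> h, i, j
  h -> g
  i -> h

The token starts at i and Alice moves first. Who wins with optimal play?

Track states (vertex, player-to-move).
A0 = {(j,Alice), (j,Bob)}
A1: add {(g,Alice)}.
A2: add {(h,Bob)}.
A3: add {(i,Alice)}.
(i,Alice) ∈ A3 ⇒ Alice forces the target.

Alice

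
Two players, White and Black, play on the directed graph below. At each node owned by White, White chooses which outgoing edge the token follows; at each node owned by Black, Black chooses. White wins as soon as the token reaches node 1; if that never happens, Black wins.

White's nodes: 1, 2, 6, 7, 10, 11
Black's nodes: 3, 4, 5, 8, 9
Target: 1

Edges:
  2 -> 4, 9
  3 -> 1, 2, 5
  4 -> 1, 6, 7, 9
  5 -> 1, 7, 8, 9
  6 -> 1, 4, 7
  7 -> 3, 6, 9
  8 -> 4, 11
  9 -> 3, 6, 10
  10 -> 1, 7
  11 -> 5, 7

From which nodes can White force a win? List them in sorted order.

A0 = {1}
A1: add {6, 10} — 6 (White) has 6→1; 10 (White) has 10→1.
A2: add {7} — 7 (White) has 7→6.
A3: add {11} — 11 (White) has 11→7.
A4 = A3; e.g. 2 (White) has no edge into A3. Fixed point.
White's winning region = {1, 6, 7, 10, 11}.

1, 6, 7, 10, 11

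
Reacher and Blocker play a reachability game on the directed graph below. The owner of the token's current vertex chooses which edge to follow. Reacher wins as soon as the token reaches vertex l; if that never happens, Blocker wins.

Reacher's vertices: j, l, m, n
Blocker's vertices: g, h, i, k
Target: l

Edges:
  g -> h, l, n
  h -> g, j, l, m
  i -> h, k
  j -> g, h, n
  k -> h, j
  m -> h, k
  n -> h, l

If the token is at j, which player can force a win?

A0 = {l}
A1: add {n} — n (Reacher) has n→l.
A2: add {j} — j (Reacher) has j→n.
A3 = A2; e.g. g (Blocker) can still go to h. Fixed point.
j ∈ A2, so Reacher can force the target.

Reacher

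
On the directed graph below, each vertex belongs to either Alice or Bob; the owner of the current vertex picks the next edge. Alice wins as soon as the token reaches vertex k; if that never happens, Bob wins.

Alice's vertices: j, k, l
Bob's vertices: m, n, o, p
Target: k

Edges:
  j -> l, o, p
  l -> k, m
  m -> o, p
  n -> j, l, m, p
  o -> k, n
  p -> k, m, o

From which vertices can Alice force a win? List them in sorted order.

A0 = {k}
A1: add {l} — l (Alice) has l→k.
A2: add {j} — j (Alice) has j→l.
A3 = A2; e.g. m (Bob) can still go to o. Fixed point.
Alice's winning region = {j, k, l}.

j, k, l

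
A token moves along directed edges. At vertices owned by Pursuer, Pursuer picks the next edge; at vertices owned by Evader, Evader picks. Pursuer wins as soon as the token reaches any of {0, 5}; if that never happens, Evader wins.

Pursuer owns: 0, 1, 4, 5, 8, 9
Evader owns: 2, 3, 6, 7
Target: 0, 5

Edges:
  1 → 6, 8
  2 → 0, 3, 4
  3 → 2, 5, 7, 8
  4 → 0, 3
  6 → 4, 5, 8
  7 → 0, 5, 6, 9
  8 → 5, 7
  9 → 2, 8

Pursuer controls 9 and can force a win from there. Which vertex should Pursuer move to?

8

A0 = {0, 5}
A1: add {4, 8} — 4 (Pursuer) has 4→0; 8 (Pursuer) has 8→5.
A2: add {1, 6, 9} — 1 (Pursuer) has 1→8; 6 (Evader): all of {4, 5, 8} already in; 9 (Pursuer) has 9→8.
A3: add {7} — 7 (Evader): all of {0, 5, 6, 9} already in.
A4 = A3; e.g. 2 (Evader) can still go to 3. Fixed point.
From 9, successor 8 is in the attractor (rank 1); the other successor 2 is not.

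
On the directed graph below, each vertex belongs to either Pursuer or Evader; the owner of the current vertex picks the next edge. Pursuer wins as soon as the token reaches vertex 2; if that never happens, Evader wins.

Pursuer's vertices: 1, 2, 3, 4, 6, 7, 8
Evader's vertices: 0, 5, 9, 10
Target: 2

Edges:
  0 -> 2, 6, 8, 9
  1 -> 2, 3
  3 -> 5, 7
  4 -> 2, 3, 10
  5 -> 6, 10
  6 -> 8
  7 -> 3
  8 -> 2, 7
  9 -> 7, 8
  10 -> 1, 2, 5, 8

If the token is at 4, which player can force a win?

Pursuer

A0 = {2}
A1: add {1, 4, 8} — 1 (Pursuer) has 1→2; 4 (Pursuer) has 4→2; 8 (Pursuer) has 8→2.
4 ∈ A1, so Pursuer can force the target.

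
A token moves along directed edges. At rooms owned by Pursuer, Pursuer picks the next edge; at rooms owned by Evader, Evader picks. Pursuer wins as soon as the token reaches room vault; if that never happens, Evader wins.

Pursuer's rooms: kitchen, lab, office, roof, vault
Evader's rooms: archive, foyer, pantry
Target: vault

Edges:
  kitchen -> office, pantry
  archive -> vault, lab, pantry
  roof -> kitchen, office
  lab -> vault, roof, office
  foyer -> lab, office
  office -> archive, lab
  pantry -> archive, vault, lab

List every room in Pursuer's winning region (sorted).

A0 = {vault}
A1: add {lab} — lab (Pursuer) has lab→vault.
A2: add {office} — office (Pursuer) has office→lab.
A3: add {foyer, kitchen, roof} — kitchen (Pursuer) has kitchen→office; roof (Pursuer) has roof→office; foyer (Evader): all of {lab, office} already in.
A4 = A3; e.g. archive (Evader) can still go to pantry. Fixed point.
Pursuer's winning region = {foyer, kitchen, lab, office, roof, vault}.

foyer, kitchen, lab, office, roof, vault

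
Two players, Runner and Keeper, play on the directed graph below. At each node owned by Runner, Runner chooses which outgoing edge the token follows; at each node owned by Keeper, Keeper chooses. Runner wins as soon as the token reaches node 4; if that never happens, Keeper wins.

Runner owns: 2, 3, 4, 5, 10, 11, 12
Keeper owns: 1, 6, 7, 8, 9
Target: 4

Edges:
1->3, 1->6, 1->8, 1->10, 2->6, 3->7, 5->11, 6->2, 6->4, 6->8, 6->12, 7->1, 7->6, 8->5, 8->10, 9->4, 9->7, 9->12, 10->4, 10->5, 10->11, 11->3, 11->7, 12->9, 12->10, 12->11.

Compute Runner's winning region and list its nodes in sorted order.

4, 10, 12

A0 = {4}
A1: add {10} — 10 (Runner) has 10→4.
A2: add {12} — 12 (Runner) has 12→10.
A3 = A2; e.g. 1 (Keeper) can still go to 3. Fixed point.
Runner's winning region = {4, 10, 12}.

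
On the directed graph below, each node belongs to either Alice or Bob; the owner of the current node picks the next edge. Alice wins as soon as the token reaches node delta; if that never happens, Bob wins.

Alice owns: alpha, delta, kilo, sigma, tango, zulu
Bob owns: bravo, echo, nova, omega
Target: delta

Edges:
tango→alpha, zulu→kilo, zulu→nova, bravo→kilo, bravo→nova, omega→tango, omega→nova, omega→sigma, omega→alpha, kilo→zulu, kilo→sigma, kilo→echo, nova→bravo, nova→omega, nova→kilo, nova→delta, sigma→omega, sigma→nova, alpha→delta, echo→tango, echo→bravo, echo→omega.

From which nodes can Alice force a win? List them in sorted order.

alpha, delta, tango

A0 = {delta}
A1: add {alpha} — alpha (Alice) has alpha→delta.
A2: add {tango} — tango (Alice) has tango→alpha.
A3 = A2; e.g. zulu (Alice) has no edge into A2. Fixed point.
Alice's winning region = {alpha, delta, tango}.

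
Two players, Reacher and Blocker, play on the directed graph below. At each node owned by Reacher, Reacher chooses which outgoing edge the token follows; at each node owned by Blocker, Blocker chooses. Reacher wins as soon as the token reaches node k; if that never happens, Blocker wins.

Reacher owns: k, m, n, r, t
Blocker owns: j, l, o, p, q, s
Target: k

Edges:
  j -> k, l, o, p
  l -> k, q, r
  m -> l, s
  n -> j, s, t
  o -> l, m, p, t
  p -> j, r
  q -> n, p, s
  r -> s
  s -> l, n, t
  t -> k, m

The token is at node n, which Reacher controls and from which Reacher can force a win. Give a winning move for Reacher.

t

A0 = {k}
A1: add {t} — t (Reacher) has t→k.
A2: add {n} — n (Reacher) has n→t.
A3 = A2; e.g. j (Blocker) can still go to l. Fixed point.
From n, successor t is in the attractor (rank 1); the other successors j, s are not.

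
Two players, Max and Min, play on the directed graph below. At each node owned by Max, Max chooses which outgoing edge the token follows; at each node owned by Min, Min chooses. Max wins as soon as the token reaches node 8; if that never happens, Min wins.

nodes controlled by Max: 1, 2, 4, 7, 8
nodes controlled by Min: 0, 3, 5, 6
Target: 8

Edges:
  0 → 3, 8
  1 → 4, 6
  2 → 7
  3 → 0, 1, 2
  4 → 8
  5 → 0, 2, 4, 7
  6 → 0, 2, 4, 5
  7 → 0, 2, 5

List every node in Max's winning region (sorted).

A0 = {8}
A1: add {4} — 4 (Max) has 4→8.
A2: add {1} — 1 (Max) has 1→4.
A3 = A2; e.g. 0 (Min) can still go to 3. Fixed point.
Max's winning region = {1, 4, 8}.

1, 4, 8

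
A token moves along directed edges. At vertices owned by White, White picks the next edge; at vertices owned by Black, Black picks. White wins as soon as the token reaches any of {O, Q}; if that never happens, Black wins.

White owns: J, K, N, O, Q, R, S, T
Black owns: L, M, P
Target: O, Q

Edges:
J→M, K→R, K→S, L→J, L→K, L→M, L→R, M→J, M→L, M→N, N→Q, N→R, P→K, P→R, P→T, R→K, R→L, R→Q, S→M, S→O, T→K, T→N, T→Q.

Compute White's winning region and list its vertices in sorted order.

A0 = {O, Q}
A1: add {N, R, S, T} — N (White) has N→Q; R (White) has R→Q; S (White) has S→O; T (White) has T→Q.
A2: add {K} — K (White) has K→R.
A3: add {P} — P (Black): all of {K, R, T} already in.
A4 = A3; e.g. J (White) has no edge into A3. Fixed point.
White's winning region = {K, N, O, P, Q, R, S, T}.

K, N, O, P, Q, R, S, T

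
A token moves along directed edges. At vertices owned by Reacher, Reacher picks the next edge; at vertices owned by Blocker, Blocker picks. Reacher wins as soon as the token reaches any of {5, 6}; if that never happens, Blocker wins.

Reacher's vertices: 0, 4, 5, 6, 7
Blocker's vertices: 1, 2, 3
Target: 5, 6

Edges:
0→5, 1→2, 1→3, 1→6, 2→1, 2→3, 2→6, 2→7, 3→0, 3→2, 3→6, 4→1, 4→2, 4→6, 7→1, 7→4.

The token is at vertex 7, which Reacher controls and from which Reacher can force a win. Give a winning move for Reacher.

4

A0 = {5, 6}
A1: add {0, 4} — 0 (Reacher) has 0→5; 4 (Reacher) has 4→6.
A2: add {7} — 7 (Reacher) has 7→4.
A3 = A2; e.g. 1 (Blocker) can still go to 2. Fixed point.
From 7, successor 4 is in the attractor (rank 1); the other successor 1 is not.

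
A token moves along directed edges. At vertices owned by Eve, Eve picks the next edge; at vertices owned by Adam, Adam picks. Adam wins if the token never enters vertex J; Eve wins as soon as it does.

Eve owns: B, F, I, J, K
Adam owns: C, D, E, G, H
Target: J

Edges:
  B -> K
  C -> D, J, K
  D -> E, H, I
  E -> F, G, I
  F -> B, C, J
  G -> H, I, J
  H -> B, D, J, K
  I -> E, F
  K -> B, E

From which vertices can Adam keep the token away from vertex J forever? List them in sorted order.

A0 = {J}
A1: add {F} — F (Eve) has F→J.
A2: add {I} — I (Eve) has I→F.
A3 = A2; e.g. B (Eve) has no edge into A2. Fixed point.
Eve's attractor = {F, I, J}; Adam avoids the target exactly from the complement.

B, C, D, E, G, H, K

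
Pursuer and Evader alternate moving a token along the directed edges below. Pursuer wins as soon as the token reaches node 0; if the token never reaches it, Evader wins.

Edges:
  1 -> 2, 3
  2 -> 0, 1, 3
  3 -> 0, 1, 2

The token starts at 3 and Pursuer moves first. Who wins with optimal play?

Pursuer

Track states (vertex, player-to-move).
A0 = {(0,Pursuer), (0,Evader)}
A1: add {(2,Pursuer), (3,Pursuer)}.
(3,Pursuer) ∈ A1 ⇒ Pursuer forces the target.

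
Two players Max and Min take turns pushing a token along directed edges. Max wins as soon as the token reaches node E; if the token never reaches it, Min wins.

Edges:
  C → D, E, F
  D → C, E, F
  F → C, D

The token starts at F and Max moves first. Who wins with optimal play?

Track states (vertex, player-to-move).
A0 = {(E,Max), (E,Min)}
A1: add {(C,Max), (D,Max)}.
A2: add {(F,Min)}.
A3 = A2; e.g. (C,Min) stays out. (F,Max) never enters ⇒ Min avoids the target.

Min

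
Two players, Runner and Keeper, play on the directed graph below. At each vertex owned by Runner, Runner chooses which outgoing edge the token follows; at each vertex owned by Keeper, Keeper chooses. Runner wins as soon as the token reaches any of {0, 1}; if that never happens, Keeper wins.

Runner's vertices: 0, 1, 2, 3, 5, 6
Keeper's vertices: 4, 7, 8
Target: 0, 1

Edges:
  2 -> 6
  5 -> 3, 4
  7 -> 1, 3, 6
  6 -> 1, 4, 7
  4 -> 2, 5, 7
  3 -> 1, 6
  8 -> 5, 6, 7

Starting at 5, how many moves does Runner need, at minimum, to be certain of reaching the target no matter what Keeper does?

A0 = {0, 1}
A1: add {3, 6} — 3 (Runner) has 3→1; 6 (Runner) has 6→1.
A2: add {2, 5, 7} — 2 (Runner) has 2→6; 5 (Runner) has 5→3; 7 (Keeper): all of {1, 3, 6} already in.
5 enters the attractor at level 2, so Runner can force the target in 2 moves from there.

2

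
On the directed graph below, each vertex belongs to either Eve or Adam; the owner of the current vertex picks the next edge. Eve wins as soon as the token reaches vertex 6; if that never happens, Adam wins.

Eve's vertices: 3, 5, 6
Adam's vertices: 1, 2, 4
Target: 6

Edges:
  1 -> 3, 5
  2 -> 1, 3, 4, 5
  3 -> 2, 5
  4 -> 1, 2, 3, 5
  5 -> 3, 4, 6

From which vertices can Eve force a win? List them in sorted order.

1, 3, 5, 6

A0 = {6}
A1: add {5} — 5 (Eve) has 5→6.
A2: add {3} — 3 (Eve) has 3→5.
A3: add {1} — 1 (Adam): all of {3, 5} already in.
A4 = A3; e.g. 2 (Adam) can still go to 4. Fixed point.
Eve's winning region = {1, 3, 5, 6}.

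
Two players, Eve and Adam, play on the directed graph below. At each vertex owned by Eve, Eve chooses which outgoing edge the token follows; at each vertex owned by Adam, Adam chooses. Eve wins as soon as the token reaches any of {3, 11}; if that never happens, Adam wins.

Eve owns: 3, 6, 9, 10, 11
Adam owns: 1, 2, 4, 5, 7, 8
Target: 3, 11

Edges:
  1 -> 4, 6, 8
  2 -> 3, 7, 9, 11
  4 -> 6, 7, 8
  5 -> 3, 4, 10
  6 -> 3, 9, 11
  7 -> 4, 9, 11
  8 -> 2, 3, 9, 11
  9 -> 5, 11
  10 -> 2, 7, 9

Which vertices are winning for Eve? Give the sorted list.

A0 = {3, 11}
A1: add {6, 9} — 6 (Eve) has 6→3; 9 (Eve) has 9→11.
A2: add {10} — 10 (Eve) has 10→9.
A3 = A2; e.g. 1 (Adam) can still go to 4. Fixed point.
Eve's winning region = {3, 6, 9, 10, 11}.

3, 6, 9, 10, 11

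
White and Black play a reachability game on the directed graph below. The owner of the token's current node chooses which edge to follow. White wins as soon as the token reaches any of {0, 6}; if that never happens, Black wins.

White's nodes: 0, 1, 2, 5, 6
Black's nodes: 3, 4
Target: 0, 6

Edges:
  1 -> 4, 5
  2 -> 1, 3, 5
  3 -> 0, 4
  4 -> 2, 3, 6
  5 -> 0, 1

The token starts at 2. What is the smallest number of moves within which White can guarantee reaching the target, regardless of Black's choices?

A0 = {0, 6}
A1: add {5} — 5 (White) has 5→0.
A2: add {1, 2} — 1 (White) has 1→5; 2 (White) has 2→5.
A3 = A2; e.g. 3 (Black) can still go to 4. Fixed point.
2 enters the attractor at level 2, so White can force the target in 2 moves from there.

2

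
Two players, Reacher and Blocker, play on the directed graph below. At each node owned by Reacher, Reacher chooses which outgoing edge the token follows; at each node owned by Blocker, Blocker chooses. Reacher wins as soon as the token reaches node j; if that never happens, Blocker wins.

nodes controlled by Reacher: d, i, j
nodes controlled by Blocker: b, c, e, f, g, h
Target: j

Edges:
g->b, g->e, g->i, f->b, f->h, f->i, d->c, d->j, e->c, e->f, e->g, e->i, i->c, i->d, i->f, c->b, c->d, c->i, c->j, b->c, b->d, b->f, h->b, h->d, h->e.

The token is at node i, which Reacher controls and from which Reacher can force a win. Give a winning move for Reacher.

d

A0 = {j}
A1: add {d} — d (Reacher) has d→j.
A2: add {i} — i (Reacher) has i→d.
A3 = A2; e.g. b (Blocker) can still go to c. Fixed point.
From i, successor d is in the attractor (rank 1); the other successors c, f are not.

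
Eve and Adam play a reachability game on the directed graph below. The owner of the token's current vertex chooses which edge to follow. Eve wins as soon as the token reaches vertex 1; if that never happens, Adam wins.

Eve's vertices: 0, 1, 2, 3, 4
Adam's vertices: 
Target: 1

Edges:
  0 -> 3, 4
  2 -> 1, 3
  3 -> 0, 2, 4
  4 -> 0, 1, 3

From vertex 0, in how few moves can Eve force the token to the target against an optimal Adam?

A0 = {1}
A1: add {2, 4} — 2 (Eve) has 2→1; 4 (Eve) has 4→1.
A2: add {0, 3} — 0 (Eve) has 0→4; 3 (Eve) has 3→2.
A2 = all vertices. Fixed point.
0 enters the attractor at level 2, so Eve can force the target in 2 moves from there.

2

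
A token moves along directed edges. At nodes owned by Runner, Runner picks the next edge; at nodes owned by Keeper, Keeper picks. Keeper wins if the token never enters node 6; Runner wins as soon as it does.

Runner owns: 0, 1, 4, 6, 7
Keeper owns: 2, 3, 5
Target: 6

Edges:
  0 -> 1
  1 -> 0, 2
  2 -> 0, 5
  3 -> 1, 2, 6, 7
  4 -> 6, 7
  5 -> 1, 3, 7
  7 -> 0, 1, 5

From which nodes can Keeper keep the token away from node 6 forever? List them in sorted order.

0, 1, 2, 3, 5, 7

A0 = {6}
A1: add {4} — 4 (Runner) has 4→6.
A2 = A1; e.g. 0 (Runner) has no edge into A1. Fixed point.
Runner's attractor = {4, 6}; Keeper avoids the target exactly from the complement.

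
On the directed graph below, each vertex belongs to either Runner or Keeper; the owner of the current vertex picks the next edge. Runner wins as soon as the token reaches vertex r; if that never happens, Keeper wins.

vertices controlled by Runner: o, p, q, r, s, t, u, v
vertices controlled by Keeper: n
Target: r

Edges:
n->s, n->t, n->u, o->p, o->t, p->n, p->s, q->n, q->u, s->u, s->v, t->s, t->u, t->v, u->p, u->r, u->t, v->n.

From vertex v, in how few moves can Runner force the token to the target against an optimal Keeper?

A0 = {r}
A1: add {u} — u (Runner) has u→r.
A2: add {q, s, t} — q (Runner) has q→u; s (Runner) has s→u; t (Runner) has t→u.
A3: add {n, o, p} — n (Keeper): all of {s, t, u} already in; o (Runner) has o→t; p (Runner) has p→s.
A4: add {v} — v (Runner) has v→n.
A4 = all vertices. Fixed point.
v enters the attractor at level 4, so Runner can force the target in 4 moves from there.

4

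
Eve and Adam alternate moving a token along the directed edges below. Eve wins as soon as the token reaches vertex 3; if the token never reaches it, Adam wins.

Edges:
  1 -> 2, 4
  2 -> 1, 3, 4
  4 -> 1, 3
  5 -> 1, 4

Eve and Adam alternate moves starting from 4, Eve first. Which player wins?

Eve

Track states (vertex, player-to-move).
A0 = {(3,Eve), (3,Adam)}
A1: add {(2,Eve), (4,Eve)}.
(4,Eve) ∈ A1 ⇒ Eve forces the target.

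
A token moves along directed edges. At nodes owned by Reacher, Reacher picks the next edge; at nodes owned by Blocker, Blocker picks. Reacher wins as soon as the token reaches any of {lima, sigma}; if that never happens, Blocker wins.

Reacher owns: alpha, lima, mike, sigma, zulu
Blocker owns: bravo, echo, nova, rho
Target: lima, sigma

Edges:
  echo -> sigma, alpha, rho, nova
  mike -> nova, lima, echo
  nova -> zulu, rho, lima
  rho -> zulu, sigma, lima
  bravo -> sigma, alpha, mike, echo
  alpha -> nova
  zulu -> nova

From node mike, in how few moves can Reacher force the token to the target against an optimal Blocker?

A0 = {lima, sigma}
A1: add {mike} — mike (Reacher) has mike→lima.
A2 = A1; e.g. zulu (Reacher) has no edge into A1. Fixed point.
mike enters the attractor at level 1, so Reacher can force the target in 1 move from there.

1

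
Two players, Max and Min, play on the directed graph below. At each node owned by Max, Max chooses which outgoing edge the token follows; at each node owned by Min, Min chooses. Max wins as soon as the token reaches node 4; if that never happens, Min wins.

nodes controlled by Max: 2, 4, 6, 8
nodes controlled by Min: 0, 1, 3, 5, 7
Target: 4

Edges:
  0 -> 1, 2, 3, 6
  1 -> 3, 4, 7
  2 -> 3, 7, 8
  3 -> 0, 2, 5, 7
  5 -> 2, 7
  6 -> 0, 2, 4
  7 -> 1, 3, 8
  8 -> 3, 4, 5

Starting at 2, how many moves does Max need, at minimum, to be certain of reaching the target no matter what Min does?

2

A0 = {4}
A1: add {6, 8} — 6 (Max) has 6→4; 8 (Max) has 8→4.
A2: add {2} — 2 (Max) has 2→8.
A3 = A2; e.g. 0 (Min) can still go to 1. Fixed point.
2 enters the attractor at level 2, so Max can force the target in 2 moves from there.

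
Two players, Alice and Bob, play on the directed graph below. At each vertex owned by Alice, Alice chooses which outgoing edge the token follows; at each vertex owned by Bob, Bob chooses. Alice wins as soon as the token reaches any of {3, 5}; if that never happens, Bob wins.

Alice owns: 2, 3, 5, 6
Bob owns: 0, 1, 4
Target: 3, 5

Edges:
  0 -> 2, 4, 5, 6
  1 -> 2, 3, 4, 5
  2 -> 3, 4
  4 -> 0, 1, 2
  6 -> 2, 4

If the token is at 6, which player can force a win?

A0 = {3, 5}
A1: add {2} — 2 (Alice) has 2→3.
A2: add {6} — 6 (Alice) has 6→2.
A3 = A2; e.g. 0 (Bob) can still go to 4. Fixed point.
6 ∈ A2, so Alice can force the target.

Alice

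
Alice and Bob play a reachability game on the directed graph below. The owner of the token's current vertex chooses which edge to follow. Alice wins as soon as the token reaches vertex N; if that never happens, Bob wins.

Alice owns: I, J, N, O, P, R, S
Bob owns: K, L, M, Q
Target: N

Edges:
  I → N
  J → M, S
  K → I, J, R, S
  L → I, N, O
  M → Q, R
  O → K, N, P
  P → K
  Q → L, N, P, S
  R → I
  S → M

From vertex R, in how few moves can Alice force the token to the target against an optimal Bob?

2

A0 = {N}
A1: add {I, O} — I (Alice) has I→N; O (Alice) has O→N.
A2: add {L, R} — L (Bob): all of {I, N, O} already in; R (Alice) has R→I.
A3 = A2; e.g. J (Alice) has no edge into A2. Fixed point.
R enters the attractor at level 2, so Alice can force the target in 2 moves from there.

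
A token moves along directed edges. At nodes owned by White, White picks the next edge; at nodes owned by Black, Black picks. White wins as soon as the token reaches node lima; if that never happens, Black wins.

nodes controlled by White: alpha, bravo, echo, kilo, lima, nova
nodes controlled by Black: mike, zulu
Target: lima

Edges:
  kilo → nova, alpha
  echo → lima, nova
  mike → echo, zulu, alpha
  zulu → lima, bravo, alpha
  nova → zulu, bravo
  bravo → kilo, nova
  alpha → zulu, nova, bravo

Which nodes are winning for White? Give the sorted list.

A0 = {lima}
A1: add {echo} — echo (White) has echo→lima.
A2 = A1; e.g. kilo (White) has no edge into A1. Fixed point.
White's winning region = {echo, lima}.

echo, lima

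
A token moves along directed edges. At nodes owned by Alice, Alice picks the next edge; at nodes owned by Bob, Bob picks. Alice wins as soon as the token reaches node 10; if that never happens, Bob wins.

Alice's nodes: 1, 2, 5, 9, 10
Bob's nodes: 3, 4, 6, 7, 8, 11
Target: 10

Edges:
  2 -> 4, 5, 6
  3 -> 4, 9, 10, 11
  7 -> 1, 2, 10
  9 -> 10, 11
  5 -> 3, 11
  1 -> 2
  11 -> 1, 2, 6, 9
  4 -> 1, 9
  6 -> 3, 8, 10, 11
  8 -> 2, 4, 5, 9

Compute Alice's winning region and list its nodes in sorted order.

9, 10

A0 = {10}
A1: add {9} — 9 (Alice) has 9→10.
A2 = A1; e.g. 1 (Alice) has no edge into A1. Fixed point.
Alice's winning region = {9, 10}.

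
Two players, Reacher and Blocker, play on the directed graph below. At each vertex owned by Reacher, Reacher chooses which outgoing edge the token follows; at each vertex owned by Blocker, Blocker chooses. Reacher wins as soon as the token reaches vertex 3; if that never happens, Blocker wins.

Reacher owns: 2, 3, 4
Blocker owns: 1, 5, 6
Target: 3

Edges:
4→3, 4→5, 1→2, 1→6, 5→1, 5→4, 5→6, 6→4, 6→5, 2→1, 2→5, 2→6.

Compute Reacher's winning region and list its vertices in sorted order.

3, 4

A0 = {3}
A1: add {4} — 4 (Reacher) has 4→3.
A2 = A1; e.g. 1 (Blocker) can still go to 2. Fixed point.
Reacher's winning region = {3, 4}.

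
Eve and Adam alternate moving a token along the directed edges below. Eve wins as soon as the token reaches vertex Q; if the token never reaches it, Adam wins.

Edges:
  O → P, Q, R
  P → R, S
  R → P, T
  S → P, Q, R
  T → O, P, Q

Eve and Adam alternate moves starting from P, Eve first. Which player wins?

Track states (vertex, player-to-move).
A0 = {(Q,Eve), (Q,Adam)}
A1: add {(O,Eve), (S,Eve), (T,Eve)}.
A2 = A1; e.g. (O,Adam) stays out. (P,Eve) never enters ⇒ Adam avoids the target.

Adam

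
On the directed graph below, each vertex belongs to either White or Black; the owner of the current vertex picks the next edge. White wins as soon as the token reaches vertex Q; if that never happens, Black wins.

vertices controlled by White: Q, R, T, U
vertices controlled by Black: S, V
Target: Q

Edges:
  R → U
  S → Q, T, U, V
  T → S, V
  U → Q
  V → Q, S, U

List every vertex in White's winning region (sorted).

Q, R, U

A0 = {Q}
A1: add {U} — U (White) has U→Q.
A2: add {R} — R (White) has R→U.
A3 = A2; e.g. S (Black) can still go to T. Fixed point.
White's winning region = {Q, R, U}.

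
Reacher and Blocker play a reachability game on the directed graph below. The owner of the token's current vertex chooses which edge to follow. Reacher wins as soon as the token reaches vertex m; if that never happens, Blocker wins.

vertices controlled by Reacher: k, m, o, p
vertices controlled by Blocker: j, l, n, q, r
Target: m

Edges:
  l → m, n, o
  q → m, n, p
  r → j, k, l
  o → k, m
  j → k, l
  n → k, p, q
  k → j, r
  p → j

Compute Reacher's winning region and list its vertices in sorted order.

m, o

A0 = {m}
A1: add {o} — o (Reacher) has o→m.
A2 = A1; e.g. j (Blocker) can still go to k. Fixed point.
Reacher's winning region = {m, o}.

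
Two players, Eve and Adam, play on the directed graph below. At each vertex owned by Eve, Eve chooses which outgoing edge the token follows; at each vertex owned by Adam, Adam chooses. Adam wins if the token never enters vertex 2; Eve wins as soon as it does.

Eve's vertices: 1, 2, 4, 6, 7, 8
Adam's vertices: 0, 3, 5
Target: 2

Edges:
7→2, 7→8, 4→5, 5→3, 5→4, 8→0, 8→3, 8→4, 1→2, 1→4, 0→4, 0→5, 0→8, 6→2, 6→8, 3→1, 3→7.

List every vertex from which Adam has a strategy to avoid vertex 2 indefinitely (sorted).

A0 = {2}
A1: add {1, 6, 7} — 1 (Eve) has 1→2; 6 (Eve) has 6→2; 7 (Eve) has 7→2.
A2: add {3} — 3 (Adam): all of {1, 7} already in.
A3: add {8} — 8 (Eve) has 8→3.
A4 = A3; e.g. 0 (Adam) can still go to 4. Fixed point.
Eve's attractor = {1, 2, 3, 6, 7, 8}; Adam avoids the target exactly from the complement.

0, 4, 5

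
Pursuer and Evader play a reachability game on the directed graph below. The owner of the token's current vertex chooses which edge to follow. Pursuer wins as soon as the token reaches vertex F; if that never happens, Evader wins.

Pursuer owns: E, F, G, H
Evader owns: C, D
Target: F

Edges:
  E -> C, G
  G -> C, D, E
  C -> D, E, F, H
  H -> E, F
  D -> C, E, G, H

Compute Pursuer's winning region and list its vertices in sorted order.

A0 = {F}
A1: add {H} — H (Pursuer) has H→F.
A2 = A1; e.g. C (Evader) can still go to D. Fixed point.
Pursuer's winning region = {F, H}.

F, H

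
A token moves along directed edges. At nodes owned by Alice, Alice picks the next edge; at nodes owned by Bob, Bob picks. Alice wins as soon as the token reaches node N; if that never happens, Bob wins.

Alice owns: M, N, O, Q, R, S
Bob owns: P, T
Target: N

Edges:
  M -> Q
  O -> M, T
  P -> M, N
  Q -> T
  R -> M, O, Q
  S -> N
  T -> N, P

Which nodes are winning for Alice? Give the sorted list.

A0 = {N}
A1: add {S} — S (Alice) has S→N.
A2 = A1; e.g. M (Alice) has no edge into A1. Fixed point.
Alice's winning region = {N, S}.

N, S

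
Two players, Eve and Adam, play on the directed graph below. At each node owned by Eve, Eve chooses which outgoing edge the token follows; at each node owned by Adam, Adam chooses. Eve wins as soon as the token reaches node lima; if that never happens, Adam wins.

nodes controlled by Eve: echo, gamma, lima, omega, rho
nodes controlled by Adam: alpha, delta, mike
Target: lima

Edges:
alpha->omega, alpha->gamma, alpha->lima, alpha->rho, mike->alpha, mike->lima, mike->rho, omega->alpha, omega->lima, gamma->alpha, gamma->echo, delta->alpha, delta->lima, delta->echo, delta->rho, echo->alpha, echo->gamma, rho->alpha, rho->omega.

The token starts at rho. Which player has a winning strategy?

Eve

A0 = {lima}
A1: add {omega} — omega (Eve) has omega→lima.
A2: add {rho} — rho (Eve) has rho→omega.
A3 = A2; e.g. alpha (Adam) can still go to gamma. Fixed point.
rho ∈ A2, so Eve can force the target.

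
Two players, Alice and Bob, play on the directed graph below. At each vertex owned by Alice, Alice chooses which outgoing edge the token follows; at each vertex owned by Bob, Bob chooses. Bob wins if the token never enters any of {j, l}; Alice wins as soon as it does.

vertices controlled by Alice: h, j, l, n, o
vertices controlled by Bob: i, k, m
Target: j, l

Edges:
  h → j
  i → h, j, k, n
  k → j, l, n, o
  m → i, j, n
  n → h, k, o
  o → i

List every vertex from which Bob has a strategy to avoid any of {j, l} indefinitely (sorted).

i, k, m, o

A0 = {j, l}
A1: add {h} — h (Alice) has h→j.
A2: add {n} — n (Alice) has n→h.
A3 = A2; e.g. i (Bob) can still go to k. Fixed point.
Alice's attractor = {h, j, l, n}; Bob avoids the target exactly from the complement.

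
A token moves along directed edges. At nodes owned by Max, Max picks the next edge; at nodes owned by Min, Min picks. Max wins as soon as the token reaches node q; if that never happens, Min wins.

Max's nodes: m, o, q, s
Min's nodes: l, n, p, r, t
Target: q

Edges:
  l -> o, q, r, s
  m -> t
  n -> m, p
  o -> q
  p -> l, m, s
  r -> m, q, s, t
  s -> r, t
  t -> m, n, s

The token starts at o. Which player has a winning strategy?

A0 = {q}
A1: add {o} — o (Max) has o→q.
A2 = A1; e.g. l (Min) can still go to r. Fixed point.
o ∈ A1, so Max can force the target.

Max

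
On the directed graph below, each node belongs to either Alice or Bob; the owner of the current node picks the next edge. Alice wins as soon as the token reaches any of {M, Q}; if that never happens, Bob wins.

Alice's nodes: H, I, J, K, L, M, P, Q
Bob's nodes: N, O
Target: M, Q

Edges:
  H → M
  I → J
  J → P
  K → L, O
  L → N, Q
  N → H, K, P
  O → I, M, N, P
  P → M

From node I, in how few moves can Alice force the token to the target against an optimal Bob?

A0 = {M, Q}
A1: add {H, L, P} — H (Alice) has H→M; L (Alice) has L→Q; P (Alice) has P→M.
A2: add {J, K} — J (Alice) has J→P; K (Alice) has K→L.
A3: add {I, N} — I (Alice) has I→J; N (Bob): all of {H, K, P} already in.
I enters the attractor at level 3, so Alice can force the target in 3 moves from there.

3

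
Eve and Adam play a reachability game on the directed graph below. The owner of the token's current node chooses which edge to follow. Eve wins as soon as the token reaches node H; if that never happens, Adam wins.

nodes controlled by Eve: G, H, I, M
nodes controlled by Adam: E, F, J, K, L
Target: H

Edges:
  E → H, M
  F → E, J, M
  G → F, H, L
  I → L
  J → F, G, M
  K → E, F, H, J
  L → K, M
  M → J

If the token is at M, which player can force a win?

Adam

A0 = {H}
A1: add {G} — G (Eve) has G→H.
A2 = A1; e.g. E (Adam) can still go to M. Fixed point.
M never enters the attractor, so Adam can avoid the target forever.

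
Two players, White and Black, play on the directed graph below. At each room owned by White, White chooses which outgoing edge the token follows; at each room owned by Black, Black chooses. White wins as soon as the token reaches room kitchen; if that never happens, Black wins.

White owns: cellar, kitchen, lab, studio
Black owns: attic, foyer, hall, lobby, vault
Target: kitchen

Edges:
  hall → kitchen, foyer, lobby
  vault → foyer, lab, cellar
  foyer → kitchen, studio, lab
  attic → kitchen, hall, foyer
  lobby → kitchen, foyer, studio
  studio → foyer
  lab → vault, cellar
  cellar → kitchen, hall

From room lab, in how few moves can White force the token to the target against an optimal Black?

2

A0 = {kitchen}
A1: add {cellar} — cellar (White) has cellar→kitchen.
A2: add {lab} — lab (White) has lab→cellar.
A3 = A2; e.g. hall (Black) can still go to foyer. Fixed point.
lab enters the attractor at level 2, so White can force the target in 2 moves from there.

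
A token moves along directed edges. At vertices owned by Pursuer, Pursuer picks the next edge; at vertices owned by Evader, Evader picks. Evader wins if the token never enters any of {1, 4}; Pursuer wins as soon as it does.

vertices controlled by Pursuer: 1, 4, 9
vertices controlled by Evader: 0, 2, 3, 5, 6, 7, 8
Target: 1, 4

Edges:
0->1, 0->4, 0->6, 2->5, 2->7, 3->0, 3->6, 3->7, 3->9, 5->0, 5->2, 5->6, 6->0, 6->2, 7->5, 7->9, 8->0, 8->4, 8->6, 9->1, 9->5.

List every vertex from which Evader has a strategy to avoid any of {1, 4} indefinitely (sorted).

A0 = {1, 4}
A1: add {9} — 9 (Pursuer) has 9→1.
A2 = A1; e.g. 0 (Evader) can still go to 6. Fixed point.
Pursuer's attractor = {1, 4, 9}; Evader avoids the target exactly from the complement.

0, 2, 3, 5, 6, 7, 8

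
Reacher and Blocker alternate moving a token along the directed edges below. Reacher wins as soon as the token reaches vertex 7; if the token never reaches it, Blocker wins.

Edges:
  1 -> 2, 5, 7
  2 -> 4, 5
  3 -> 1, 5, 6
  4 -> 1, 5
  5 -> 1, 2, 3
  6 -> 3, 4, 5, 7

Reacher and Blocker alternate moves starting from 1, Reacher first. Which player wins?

Reacher

Track states (vertex, player-to-move).
A0 = {(7,Reacher), (7,Blocker)}
A1: add {(1,Reacher), (6,Reacher)}.
(1,Reacher) ∈ A1 ⇒ Reacher forces the target.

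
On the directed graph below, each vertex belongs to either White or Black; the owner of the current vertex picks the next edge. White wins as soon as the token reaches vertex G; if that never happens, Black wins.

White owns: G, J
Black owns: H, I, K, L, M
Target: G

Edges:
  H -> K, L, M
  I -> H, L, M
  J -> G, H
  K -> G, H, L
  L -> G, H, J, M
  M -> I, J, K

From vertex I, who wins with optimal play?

Black

A0 = {G}
A1: add {J} — J (White) has J→G.
A2 = A1; e.g. H (Black) can still go to K. Fixed point.
I never enters the attractor, so Black can avoid the target forever.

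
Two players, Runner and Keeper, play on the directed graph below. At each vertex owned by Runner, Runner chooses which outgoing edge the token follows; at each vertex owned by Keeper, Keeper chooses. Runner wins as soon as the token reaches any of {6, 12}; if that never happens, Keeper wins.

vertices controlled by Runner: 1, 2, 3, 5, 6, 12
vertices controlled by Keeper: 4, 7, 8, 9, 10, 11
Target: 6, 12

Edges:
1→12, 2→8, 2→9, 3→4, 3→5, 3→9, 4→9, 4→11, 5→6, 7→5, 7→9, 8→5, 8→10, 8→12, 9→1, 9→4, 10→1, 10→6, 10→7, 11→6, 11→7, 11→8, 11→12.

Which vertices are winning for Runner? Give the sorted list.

A0 = {6, 12}
A1: add {1, 5} — 1 (Runner) has 1→12; 5 (Runner) has 5→6.
A2: add {3} — 3 (Runner) has 3→5.
A3 = A2; e.g. 2 (Runner) has no edge into A2. Fixed point.
Runner's winning region = {1, 3, 5, 6, 12}.

1, 3, 5, 6, 12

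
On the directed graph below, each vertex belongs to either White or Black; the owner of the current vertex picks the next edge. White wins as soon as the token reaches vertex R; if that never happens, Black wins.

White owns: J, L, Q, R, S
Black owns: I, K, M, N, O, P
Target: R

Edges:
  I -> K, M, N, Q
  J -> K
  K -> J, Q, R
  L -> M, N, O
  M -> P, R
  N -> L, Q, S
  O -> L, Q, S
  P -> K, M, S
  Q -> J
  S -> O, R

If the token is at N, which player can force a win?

Black

A0 = {R}
A1: add {S} — S (White) has S→R.
A2 = A1; e.g. I (Black) can still go to K. Fixed point.
N never enters the attractor, so Black can avoid the target forever.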